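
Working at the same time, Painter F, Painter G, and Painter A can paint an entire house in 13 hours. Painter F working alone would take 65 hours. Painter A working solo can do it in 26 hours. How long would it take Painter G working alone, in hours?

130/3 hours

Combined rate is 1/13 per hour.
Known contribution: 1/65 + 1/26 = (2 + 5)/130 = 7/130 per hour.
So Painter G's rate is 1/13 − 7/130 = 3/130, meaning 130/3 hours alone.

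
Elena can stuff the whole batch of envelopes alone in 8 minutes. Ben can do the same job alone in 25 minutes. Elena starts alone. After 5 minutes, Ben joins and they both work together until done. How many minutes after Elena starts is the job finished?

In the first 5 minutes Elena alone does 5/8 of the job, leaving 3/8.
Once everyone is working, combined rate: 1/8 + 1/25 = (25 + 8)/200 = 33/200 per minute.
Remaining 3/8 at 33/200 per minute takes 25/11 minutes.
Total from the start = 5 + 25/11 = 80/11 minutes.

80/11 minutes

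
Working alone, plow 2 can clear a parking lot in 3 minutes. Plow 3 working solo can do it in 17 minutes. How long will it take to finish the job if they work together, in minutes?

Combined rate: 1/3 + 1/17 = (17 + 3)/51 = 20/51 per minute.
Time = 1 ÷ (20/51) = 51/20 minutes.

51/20 minutes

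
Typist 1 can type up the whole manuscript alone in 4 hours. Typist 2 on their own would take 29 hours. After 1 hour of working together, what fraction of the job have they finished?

33/116

Combined rate: 1/4 + 1/29 = (29 + 4)/116 = 33/116 per hour.
In 1 hour they complete 1·33/116 = 33/116 of the job.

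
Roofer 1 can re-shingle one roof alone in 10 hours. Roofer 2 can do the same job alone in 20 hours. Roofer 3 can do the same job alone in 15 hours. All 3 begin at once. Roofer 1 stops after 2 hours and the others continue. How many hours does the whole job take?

In the first 2 hours the combined rate is 13/60, so 13/30 of the job is done, leaving 17/30.
After Roofer 1 leaves the rate is 7/60 per hour; the remaining 17/30 takes 34/7 hours.
Total = 2 + 34/7 = 48/7 hours.

48/7 hours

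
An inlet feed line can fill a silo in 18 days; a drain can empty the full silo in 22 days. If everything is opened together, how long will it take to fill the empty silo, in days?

99 days

Net rate = 1/18 − 1/22 = (11 − 9)/198 = 2/198 = 1/99 per day.
Filling time = 1 ÷ (1/99) = 99 days.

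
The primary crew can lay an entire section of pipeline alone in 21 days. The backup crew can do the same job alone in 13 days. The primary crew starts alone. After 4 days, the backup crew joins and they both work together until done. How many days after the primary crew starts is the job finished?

21/2 days

In the first 4 days the primary crew alone does 4/21 of the job, leaving 17/21.
Once everyone is working, combined rate: 1/21 + 1/13 = (13 + 21)/273 = 34/273 per day.
Remaining 17/21 at 34/273 per day takes 13/2 days.
Total from the start = 4 + 13/2 = 21/2 days.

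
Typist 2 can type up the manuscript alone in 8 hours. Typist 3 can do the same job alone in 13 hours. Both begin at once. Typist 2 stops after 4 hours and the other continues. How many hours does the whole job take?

In the first 4 hours the combined rate is 21/104, so 21/26 of the job is done, leaving 5/26.
After typist 2 leaves the rate is 1/13 per hour; the remaining 5/26 takes 5/2 hours.
Total = 4 + 5/2 = 13/2 hours.

13/2 hours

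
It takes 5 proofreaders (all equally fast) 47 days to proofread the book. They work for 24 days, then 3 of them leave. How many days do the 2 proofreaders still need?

One proofreader does 1/235 of the job per day.
After 24 days with 5 proofreaders, 24/47 is done (23/47 left).
With 2 proofreaders the rate is 2/235, so the rest takes 23/47 ÷ 2/235 = 115/2 days.

115/2 days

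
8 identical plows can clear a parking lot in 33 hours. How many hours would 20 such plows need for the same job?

Total work is 8·33 = 264 plow-hours.
With 20 plows: 264/20 = 66/5 hours.

66/5 hours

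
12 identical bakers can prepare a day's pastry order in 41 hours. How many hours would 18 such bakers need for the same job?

Total work is 12·41 = 492 baker-hours.
With 18 bakers: 492/18 = 82/3 hours.

82/3 hours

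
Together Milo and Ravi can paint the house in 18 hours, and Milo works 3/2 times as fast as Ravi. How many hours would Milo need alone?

30 hours

Let Ravi's rate be r; then Milo's rate is (3/2)r, so together (3/2 + 1)r = (5/2)r = 1/18.
Thus r = 1/45 per hour.
Ravi alone: 45 hours; Milo alone: 30 hours.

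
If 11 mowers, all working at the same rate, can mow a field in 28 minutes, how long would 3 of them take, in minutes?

308/3 minutes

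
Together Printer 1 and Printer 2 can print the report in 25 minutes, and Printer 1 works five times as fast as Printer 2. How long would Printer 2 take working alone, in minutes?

150 minutes

Let Printer 2's rate be r; then Printer 1's rate is 5r, so together (5 + 1)r = 6r = 1/25.
Thus r = 1/150 per minute.
Printer 2 alone: 150 minutes; Printer 1 alone: 30 minutes.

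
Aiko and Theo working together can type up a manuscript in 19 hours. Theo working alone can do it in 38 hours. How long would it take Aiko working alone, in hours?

38 hours

Combined rate is 1/19 per hour.
Known contribution: 1/38 per hour.
So Aiko's rate is 1/19 − 1/38 = 1/38, meaning 38 hours alone.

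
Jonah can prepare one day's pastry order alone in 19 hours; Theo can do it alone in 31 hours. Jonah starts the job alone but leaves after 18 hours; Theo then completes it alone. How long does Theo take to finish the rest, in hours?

31/19 hours

In 18 hours Jonah does 18/19 of the job, leaving 1/19.
Theo works at 1/31 per hour, so finishing takes 1/19 ÷ 1/31 = 31/19 hours.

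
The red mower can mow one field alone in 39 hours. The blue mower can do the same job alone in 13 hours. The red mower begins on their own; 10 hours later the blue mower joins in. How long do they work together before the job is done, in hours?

29/4 hours

In the first 10 hours the red mower alone does 10/39 of the job, leaving 29/39.
Once everyone is working, combined rate: 1/39 + 1/13 = (1 + 3)/39 = 4/39 per hour.
Remaining 29/39 at 4/39 per hour takes 29/4 hours.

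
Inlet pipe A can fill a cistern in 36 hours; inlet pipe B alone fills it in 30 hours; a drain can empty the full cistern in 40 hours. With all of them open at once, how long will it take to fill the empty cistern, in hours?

Net rate = 1/36 + 1/30 − 1/40 = (10 + 12 − 9)/360 = 13/360 per hour.
Filling time = 1 ÷ (13/360) = 360/13 hours.

360/13 hours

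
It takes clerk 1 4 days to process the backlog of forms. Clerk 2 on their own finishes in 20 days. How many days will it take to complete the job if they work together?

With two workers the combined time is the product over the sum: 4·20/(4+20) = 80/24 = 10/3 days.

10/3 days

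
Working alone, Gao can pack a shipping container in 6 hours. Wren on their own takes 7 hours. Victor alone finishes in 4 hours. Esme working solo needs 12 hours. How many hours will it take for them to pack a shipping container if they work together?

Combined rate: 1/6 + 1/7 + 1/4 + 1/12 = (14 + 12 + 21 + 7)/84 = 54/84 = 9/14 per hour.
Time = 1 ÷ (9/14) = 14/9 hours.

14/9 hours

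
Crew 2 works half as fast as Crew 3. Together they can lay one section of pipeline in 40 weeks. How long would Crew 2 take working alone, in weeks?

Let Crew 3's rate be r; then Crew 2's rate is (1/2)r, so together (1/2 + 1)r = (3/2)r = 1/40.
Thus r = 1/60 per week.
Crew 3 alone: 60 weeks; Crew 2 alone: 120 weeks.

120 weeks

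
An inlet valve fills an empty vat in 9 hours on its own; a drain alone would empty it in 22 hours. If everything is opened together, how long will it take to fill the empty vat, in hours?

198/13 hours

Net rate = 1/9 − 1/22 = (22 − 9)/198 = 13/198 per hour.
Filling time = 1 ÷ (13/198) = 198/13 hours.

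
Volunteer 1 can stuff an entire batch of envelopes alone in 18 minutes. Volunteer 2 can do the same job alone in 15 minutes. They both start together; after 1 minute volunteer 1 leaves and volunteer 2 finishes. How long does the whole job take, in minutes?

In the first 1 minute the combined rate is 11/90, so 11/90 of the job is done, leaving 79/90.
After volunteer 1 leaves the rate is 1/15 per minute; the remaining 79/90 takes 79/6 minutes.
Total = 1 + 79/6 = 85/6 minutes.

85/6 minutes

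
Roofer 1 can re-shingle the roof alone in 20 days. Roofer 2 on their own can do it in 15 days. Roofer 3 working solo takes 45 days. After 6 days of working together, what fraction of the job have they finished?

5/6

Combined rate: 1/20 + 1/15 + 1/45 = (9 + 12 + 4)/180 = 25/180 = 5/36 per day.
In 6 days they complete 6·5/36 = 5/6 of the job.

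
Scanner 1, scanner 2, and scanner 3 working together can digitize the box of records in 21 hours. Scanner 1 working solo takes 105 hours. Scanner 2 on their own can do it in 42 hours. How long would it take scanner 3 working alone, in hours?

70 hours

Combined rate is 1/21 per hour.
Known contribution: 1/105 + 1/42 = (2 + 5)/210 = 7/210 = 1/30 per hour.
So scanner 3's rate is 1/21 − 1/30 = 1/70, meaning 70 hours alone.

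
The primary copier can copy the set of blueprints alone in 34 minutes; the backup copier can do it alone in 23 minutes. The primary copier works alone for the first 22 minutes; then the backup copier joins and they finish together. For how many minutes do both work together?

92/19 minutes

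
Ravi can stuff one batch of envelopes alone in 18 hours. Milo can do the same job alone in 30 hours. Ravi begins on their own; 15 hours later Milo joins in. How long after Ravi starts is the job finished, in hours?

135/8 hours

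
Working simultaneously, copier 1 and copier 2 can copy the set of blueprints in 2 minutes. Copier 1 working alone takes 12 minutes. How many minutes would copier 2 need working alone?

12/5 minutes

Combined rate is 1/2 per minute.
Known contribution: 1/12 per minute.
So copier 2's rate is 1/2 − 1/12 = 5/12, meaning 12/5 minutes alone.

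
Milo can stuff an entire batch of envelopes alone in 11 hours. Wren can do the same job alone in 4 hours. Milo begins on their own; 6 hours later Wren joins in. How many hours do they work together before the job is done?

In the first 6 hours Milo alone does 6/11 of the job, leaving 5/11.
Once everyone is working, combined rate: 1/11 + 1/4 = (4 + 11)/44 = 15/44 per hour.
Remaining 5/11 at 15/44 per hour takes 4/3 hours.

4/3 hours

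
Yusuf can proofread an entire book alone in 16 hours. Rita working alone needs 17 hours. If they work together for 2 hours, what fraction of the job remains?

Combined rate: 1/16 + 1/17 = (17 + 16)/272 = 33/272 per hour.
In 2 hours they complete 2·33/272 = 33/136 of the job.
So 103/136 remains.

103/136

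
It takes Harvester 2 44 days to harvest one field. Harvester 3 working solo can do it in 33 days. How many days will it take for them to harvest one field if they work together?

Combined rate: 1/44 + 1/33 = (3 + 4)/132 = 7/132 per day.
Time = 1 ÷ (7/132) = 132/7 days.

132/7 days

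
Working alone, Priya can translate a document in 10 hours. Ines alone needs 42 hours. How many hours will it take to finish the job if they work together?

105/13 hours

With two workers the combined time is the product over the sum: 10·42/(10+42) = 420/52 = 105/13 hours.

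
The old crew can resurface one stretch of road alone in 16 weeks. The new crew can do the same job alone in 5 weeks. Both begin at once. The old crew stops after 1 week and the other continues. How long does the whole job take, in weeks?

In the first 1 week the combined rate is 21/80, so 21/80 of the job is done, leaving 59/80.
After the old crew leaves the rate is 1/5 per week; the remaining 59/80 takes 59/16 weeks.
Total = 1 + 59/16 = 75/16 weeks.

75/16 weeks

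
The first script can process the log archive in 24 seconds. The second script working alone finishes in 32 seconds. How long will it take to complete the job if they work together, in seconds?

With two workers the combined time is the product over the sum: 24·32/(24+32) = 768/56 = 96/7 seconds.

96/7 seconds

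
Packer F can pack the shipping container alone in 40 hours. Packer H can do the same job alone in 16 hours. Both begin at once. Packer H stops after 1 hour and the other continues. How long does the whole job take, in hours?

75/2 hours

In the first 1 hour the combined rate is 7/80, so 7/80 of the job is done, leaving 73/80.
After Packer H leaves the rate is 1/40 per hour; the remaining 73/80 takes 73/2 hours.
Total = 1 + 73/2 = 75/2 hours.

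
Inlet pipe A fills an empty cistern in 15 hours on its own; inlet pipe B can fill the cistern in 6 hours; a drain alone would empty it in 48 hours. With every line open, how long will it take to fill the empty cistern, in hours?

Net rate = 1/15 + 1/6 − 1/48 = (16 + 40 − 5)/240 = 51/240 = 17/80 per hour.
Filling time = 1 ÷ (17/80) = 80/17 hours.

80/17 hours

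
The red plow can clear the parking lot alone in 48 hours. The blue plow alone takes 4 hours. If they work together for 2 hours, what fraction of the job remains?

11/24

Combined rate: 1/48 + 1/4 = (1 + 12)/48 = 13/48 per hour.
In 2 hours they complete 2·13/48 = 13/24 of the job.
So 11/24 remains.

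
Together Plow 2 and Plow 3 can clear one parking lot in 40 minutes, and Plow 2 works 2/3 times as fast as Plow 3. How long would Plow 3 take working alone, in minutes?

200/3 minutes

Let Plow 3's rate be r; then Plow 2's rate is (2/3)r, so together (2/3 + 1)r = (5/3)r = 1/40.
Thus r = 3/200 per minute.
Plow 3 alone: 200/3 minutes; Plow 2 alone: 100 minutes.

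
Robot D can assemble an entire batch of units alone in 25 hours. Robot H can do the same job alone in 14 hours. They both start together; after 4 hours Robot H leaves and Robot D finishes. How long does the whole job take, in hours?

125/7 hours

In the first 4 hours the combined rate is 39/350, so 78/175 of the job is done, leaving 97/175.
After Robot H leaves the rate is 1/25 per hour; the remaining 97/175 takes 97/7 hours.
Total = 4 + 97/7 = 125/7 hours.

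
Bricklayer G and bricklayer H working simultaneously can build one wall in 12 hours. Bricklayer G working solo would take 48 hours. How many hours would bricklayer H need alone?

Combined rate is 1/12 per hour.
Known contribution: 1/48 per hour.
So bricklayer H's rate is 1/12 − 1/48 = 1/16, meaning 16 hours alone.

16 hours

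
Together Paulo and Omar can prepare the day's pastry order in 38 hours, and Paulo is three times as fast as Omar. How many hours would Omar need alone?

152 hours

Let Omar's rate be r; then Paulo's rate is 3r, so together (3 + 1)r = 4r = 1/38.
Thus r = 1/152 per hour.
Omar alone: 152 hours; Paulo alone: 152/3 hours.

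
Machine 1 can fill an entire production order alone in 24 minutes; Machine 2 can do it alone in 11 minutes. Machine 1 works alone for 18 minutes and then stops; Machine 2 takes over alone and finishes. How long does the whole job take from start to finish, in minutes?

In 18 minutes Machine 1 does 18/24 = 3/4 of the job, leaving 1/4.
Machine 2 works at 1/11 per minute, so finishing takes 1/4 ÷ 1/11 = 11/4 minutes.
Total time = 18 + 11/4 = 83/4 minutes.

83/4 minutes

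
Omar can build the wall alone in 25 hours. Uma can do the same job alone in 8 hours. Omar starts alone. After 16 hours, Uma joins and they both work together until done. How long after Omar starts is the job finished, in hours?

In the first 16 hours Omar alone does 16/25 of the job, leaving 9/25.
Once everyone is working, combined rate: 1/25 + 1/8 = (8 + 25)/200 = 33/200 per hour.
Remaining 9/25 at 33/200 per hour takes 24/11 hours.
Total from the start = 16 + 24/11 = 200/11 hours.

200/11 hours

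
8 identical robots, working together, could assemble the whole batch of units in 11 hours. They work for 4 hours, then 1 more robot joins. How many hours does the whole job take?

92/9 hours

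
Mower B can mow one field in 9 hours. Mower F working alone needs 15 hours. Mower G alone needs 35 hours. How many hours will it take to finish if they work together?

Combined rate: 1/9 + 1/15 + 1/35 = (35 + 21 + 9)/315 = 65/315 = 13/63 per hour.
Time = 1 ÷ (13/63) = 63/13 hours.

63/13 hours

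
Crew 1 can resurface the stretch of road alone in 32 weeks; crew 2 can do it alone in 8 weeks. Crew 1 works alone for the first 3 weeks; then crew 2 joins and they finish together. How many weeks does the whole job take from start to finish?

In 3 weeks crew 1 does 3/32 of the job, leaving 29/32.
Crew 1 and crew 2 together work at 5/32 per week, so finishing takes 29/32 ÷ 5/32 = 29/5 weeks.
Total time = 3 + 29/5 = 44/5 weeks.

44/5 weeks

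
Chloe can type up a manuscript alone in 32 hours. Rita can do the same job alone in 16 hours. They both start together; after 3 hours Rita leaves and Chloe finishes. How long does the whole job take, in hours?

26 hours

In the first 3 hours the combined rate is 3/32, so 9/32 of the job is done, leaving 23/32.
After Rita leaves the rate is 1/32 per hour; the remaining 23/32 takes 23 hours.
Total = 3 + 23 = 26 hours.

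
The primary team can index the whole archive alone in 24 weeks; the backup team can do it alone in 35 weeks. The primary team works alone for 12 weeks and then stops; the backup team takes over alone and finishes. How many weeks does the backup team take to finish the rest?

In 12 weeks the primary team does 12/24 = 1/2 of the job, leaving 1/2.
The backup team works at 1/35 per week, so finishing takes 1/2 ÷ 1/35 = 35/2 weeks.

35/2 weeks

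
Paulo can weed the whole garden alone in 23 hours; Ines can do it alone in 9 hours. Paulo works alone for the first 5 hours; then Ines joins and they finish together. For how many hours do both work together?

81/16 hours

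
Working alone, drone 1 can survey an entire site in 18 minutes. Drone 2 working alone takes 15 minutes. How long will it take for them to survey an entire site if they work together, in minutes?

90/11 minutes

With two workers the combined time is the product over the sum: 18·15/(18+15) = 270/33 = 90/11 minutes.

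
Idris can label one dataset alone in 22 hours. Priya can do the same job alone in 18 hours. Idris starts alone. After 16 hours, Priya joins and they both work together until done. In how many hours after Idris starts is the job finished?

In the first 16 hours Idris alone does 16/22 = 8/11 of the job, leaving 3/11.
Once everyone is working, combined rate: 1/22 + 1/18 = (9 + 11)/198 = 20/198 = 10/99 per hour.
Remaining 3/11 at 10/99 per hour takes 27/10 hours.
Total from the start = 16 + 27/10 = 187/10 hours.

187/10 hours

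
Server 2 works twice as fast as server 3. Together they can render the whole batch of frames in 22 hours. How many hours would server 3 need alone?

66 hours

Let server 3's rate be r; then server 2's rate is 2r, so together (2 + 1)r = 3r = 1/22.
Thus r = 1/66 per hour.
Server 3 alone: 66 hours; server 2 alone: 33 hours.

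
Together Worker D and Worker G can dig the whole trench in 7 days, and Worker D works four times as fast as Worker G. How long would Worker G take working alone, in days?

Let Worker G's rate be r; then Worker D's rate is 4r, so together (4 + 1)r = 5r = 1/7.
Thus r = 1/35 per day.
Worker G alone: 35 days; Worker D alone: 35/4 days.

35 days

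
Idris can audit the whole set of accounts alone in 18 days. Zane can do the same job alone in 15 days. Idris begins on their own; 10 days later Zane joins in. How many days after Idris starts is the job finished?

150/11 days

In the first 10 days Idris alone does 10/18 = 5/9 of the job, leaving 4/9.
Once everyone is working, combined rate: 1/18 + 1/15 = (5 + 6)/90 = 11/90 per day.
Remaining 4/9 at 11/90 per day takes 40/11 days.
Total from the start = 10 + 40/11 = 150/11 days.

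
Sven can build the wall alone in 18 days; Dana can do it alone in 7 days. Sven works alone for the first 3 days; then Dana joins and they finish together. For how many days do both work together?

In 3 days Sven does 3/18 = 1/6 of the job, leaving 5/6.
Sven and Dana together work at 25/126 per day, so finishing takes 5/6 ÷ 25/126 = 21/5 days.

21/5 days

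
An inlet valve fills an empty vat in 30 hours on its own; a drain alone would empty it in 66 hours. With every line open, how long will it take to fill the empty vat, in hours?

Net rate = 1/30 − 1/66 = (11 − 5)/330 = 6/330 = 1/55 per hour.
Filling time = 1 ÷ (1/55) = 55 hours.

55 hours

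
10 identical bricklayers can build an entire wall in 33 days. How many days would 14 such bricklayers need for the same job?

165/7 days

Total work is 10·33 = 330 bricklayer-days.
With 14 bricklayers: 330/14 = 165/7 days.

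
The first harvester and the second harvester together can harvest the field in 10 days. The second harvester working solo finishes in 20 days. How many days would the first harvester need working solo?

20 days

Combined rate is 1/10 per day.
Known contribution: 1/20 per day.
So the first harvester's rate is 1/10 − 1/20 = 1/20, meaning 20 days alone.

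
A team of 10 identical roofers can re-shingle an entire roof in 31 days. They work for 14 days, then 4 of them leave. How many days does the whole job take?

One roofer does 1/310 of the job per day.
After 14 days with 10 roofers, 14/31 is done (17/31 left).
With 6 roofers the rate is 6/310 = 3/155, so the rest takes 17/31 ÷ 3/155 = 85/3 days.
Total = 14 + 85/3 = 127/3 days.

127/3 days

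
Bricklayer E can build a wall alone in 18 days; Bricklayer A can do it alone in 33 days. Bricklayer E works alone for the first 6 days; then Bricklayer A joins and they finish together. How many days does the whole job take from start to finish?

234/17 days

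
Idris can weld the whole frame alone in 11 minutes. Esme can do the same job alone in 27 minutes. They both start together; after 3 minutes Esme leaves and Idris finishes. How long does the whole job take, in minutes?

In the first 3 minutes the combined rate is 38/297, so 38/99 of the job is done, leaving 61/99.
After Esme leaves the rate is 1/11 per minute; the remaining 61/99 takes 61/9 minutes.
Total = 3 + 61/9 = 88/9 minutes.

88/9 minutes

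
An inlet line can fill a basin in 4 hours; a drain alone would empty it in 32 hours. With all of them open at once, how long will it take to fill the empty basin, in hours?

32/7 hours

Net rate = 1/4 − 1/32 = (8 − 1)/32 = 7/32 per hour.
Filling time = 1 ÷ (7/32) = 32/7 hours.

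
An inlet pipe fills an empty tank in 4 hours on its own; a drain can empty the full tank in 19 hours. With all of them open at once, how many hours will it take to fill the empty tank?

76/15 hours

Net rate = 1/4 − 1/19 = (19 − 4)/76 = 15/76 per hour.
Filling time = 1 ÷ (15/76) = 76/15 hours.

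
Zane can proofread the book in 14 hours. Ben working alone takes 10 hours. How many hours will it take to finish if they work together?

Combined rate: 1/14 + 1/10 = (5 + 7)/70 = 12/70 = 6/35 per hour.
Time = 1 ÷ (6/35) = 35/6 hours.

35/6 hours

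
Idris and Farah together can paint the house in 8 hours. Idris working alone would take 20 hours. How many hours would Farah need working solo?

Combined rate is 1/8 per hour.
Known contribution: 1/20 per hour.
So Farah's rate is 1/8 − 1/20 = 3/40, meaning 40/3 hours alone.

40/3 hours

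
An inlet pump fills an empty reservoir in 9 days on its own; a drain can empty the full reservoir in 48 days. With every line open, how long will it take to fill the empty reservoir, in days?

144/13 days

Net rate = 1/9 − 1/48 = (16 − 3)/144 = 13/144 per day.
Filling time = 1 ÷ (13/144) = 144/13 days.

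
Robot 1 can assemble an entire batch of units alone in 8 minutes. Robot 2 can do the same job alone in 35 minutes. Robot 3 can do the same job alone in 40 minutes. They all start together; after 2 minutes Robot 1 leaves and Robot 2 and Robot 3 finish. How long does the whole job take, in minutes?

In the first 2 minutes the combined rate is 5/28, so 5/14 of the job is done, leaving 9/14.
After Robot 1 leaves the rate is 3/56 per minute; the remaining 9/14 takes 12 minutes.
Total = 2 + 12 = 14 minutes.

14 minutes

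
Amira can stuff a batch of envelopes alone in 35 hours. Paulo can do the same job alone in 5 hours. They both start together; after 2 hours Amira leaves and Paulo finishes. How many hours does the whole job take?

In the first 2 hours the combined rate is 8/35, so 16/35 of the job is done, leaving 19/35.
After Amira leaves the rate is 1/5 per hour; the remaining 19/35 takes 19/7 hours.
Total = 2 + 19/7 = 33/7 hours.

33/7 hours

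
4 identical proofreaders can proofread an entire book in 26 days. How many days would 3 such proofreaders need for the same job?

104/3 days

Total work is 4·26 = 104 proofreader-days.
With 3 proofreaders: 104/3 days.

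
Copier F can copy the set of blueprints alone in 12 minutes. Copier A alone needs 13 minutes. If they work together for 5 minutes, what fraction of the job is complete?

Combined rate: 1/12 + 1/13 = (13 + 12)/156 = 25/156 per minute.
In 5 minutes they complete 5·25/156 = 125/156 of the job.

125/156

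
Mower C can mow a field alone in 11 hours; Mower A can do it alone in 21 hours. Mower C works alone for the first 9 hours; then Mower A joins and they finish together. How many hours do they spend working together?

In 9 hours Mower C does 9/11 of the job, leaving 2/11.
Mower C and Mower A together work at 32/231 per hour, so finishing takes 2/11 ÷ 32/231 = 21/16 hours.

21/16 hours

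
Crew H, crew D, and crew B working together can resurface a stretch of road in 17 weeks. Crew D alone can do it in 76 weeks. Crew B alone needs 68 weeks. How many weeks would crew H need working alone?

Combined rate is 1/17 per week.
Known contribution: 1/76 + 1/68 = (17 + 19)/1292 = 36/1292 = 9/323 per week.
So crew H's rate is 1/17 − 9/323 = 10/323, meaning 323/10 weeks alone.

323/10 weeks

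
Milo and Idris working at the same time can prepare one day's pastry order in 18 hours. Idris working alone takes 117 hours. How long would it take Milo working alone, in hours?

234/11 hours

Combined rate is 1/18 per hour.
Known contribution: 1/117 per hour.
So Milo's rate is 1/18 − 1/117 = 11/234, meaning 234/11 hours alone.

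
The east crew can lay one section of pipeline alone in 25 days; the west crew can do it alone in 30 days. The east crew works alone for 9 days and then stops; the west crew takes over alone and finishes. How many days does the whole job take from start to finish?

In 9 days the east crew does 9/25 of the job, leaving 16/25.
The west crew works at 1/30 per day, so finishing takes 16/25 ÷ 1/30 = 96/5 days.
Total time = 9 + 96/5 = 141/5 days.

141/5 days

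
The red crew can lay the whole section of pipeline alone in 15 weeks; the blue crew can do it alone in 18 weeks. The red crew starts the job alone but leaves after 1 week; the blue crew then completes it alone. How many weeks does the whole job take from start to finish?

89/5 weeks

In 1 week the red crew does 1/15 of the job, leaving 14/15.
The blue crew works at 1/18 per week, so finishing takes 14/15 ÷ 1/18 = 84/5 weeks.
Total time = 1 + 84/5 = 89/5 weeks.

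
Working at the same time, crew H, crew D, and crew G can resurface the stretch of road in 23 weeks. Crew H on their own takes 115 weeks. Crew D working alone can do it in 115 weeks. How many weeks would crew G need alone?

Combined rate is 1/23 per week.
Known contribution: 1/115 + 1/115 = (1 + 1)/115 = 2/115 per week.
So crew G's rate is 1/23 − 2/115 = 3/115, meaning 115/3 weeks alone.

115/3 weeks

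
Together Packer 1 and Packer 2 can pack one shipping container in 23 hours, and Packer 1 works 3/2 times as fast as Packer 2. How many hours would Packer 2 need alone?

Let Packer 2's rate be r; then Packer 1's rate is (3/2)r, so together (3/2 + 1)r = (5/2)r = 1/23.
Thus r = 2/115 per hour.
Packer 2 alone: 115/2 hours; Packer 1 alone: 115/3 hours.

115/2 hours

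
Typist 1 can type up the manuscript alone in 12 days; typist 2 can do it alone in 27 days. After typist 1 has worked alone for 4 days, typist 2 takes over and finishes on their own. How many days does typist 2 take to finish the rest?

18 days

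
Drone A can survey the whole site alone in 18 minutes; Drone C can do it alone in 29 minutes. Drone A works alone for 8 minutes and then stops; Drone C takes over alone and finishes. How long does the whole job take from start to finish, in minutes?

217/9 minutes

In 8 minutes Drone A does 8/18 = 4/9 of the job, leaving 5/9.
Drone C works at 1/29 per minute, so finishing takes 5/9 ÷ 1/29 = 145/9 minutes.
Total time = 8 + 145/9 = 217/9 minutes.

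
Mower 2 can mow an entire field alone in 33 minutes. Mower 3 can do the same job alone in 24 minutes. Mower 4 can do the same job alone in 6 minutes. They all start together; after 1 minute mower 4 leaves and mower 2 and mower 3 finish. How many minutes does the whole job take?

220/19 minutes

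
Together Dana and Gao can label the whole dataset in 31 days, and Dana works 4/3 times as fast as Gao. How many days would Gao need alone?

217/3 days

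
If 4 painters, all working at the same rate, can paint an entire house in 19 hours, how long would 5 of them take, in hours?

Total work is 4·19 = 76 painter-hours.
With 5 painters: 76/5 hours.

76/5 hours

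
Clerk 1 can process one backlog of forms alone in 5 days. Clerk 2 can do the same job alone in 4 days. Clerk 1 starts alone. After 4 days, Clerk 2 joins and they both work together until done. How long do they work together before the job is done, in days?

In the first 4 days Clerk 1 alone does 4/5 of the job, leaving 1/5.
Once everyone is working, combined rate: 1/5 + 1/4 = (4 + 5)/20 = 9/20 per day.
Remaining 1/5 at 9/20 per day takes 4/9 days.

4/9 days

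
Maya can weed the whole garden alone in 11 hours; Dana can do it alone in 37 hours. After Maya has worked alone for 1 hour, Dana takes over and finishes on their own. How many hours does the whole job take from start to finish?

381/11 hours

In 1 hour Maya does 1/11 of the job, leaving 10/11.
Dana works at 1/37 per hour, so finishing takes 10/11 ÷ 1/37 = 370/11 hours.
Total time = 1 + 370/11 = 381/11 hours.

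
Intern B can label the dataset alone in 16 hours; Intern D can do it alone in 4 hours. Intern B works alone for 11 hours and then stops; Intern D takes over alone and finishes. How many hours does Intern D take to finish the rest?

In 11 hours Intern B does 11/16 of the job, leaving 5/16.
Intern D works at 1/4 per hour, so finishing takes 5/16 ÷ 1/4 = 5/4 hours.

5/4 hours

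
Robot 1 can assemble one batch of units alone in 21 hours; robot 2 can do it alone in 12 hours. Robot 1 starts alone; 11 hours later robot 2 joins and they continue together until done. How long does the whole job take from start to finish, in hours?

161/11 hours

In 11 hours robot 1 does 11/21 of the job, leaving 10/21.
Robot 1 and robot 2 together work at 11/84 per hour, so finishing takes 10/21 ÷ 11/84 = 40/11 hours.
Total time = 11 + 40/11 = 161/11 hours.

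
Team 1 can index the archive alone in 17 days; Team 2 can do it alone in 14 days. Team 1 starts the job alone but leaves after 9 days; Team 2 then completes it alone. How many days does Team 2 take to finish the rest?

112/17 days

In 9 days Team 1 does 9/17 of the job, leaving 8/17.
Team 2 works at 1/14 per day, so finishing takes 8/17 ÷ 1/14 = 112/17 days.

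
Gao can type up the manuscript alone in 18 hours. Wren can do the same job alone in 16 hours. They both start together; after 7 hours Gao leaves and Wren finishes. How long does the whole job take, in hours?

88/9 hours

In the first 7 hours the combined rate is 17/144, so 119/144 of the job is done, leaving 25/144.
After Gao leaves the rate is 1/16 per hour; the remaining 25/144 takes 25/9 hours.
Total = 7 + 25/9 = 88/9 hours.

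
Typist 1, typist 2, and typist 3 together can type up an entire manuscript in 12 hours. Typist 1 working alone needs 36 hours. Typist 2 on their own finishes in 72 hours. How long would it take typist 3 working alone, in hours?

Combined rate is 1/12 per hour.
Known contribution: 1/36 + 1/72 = (2 + 1)/72 = 3/72 = 1/24 per hour.
So typist 3's rate is 1/12 − 1/24 = 1/24, meaning 24 hours alone.

24 hours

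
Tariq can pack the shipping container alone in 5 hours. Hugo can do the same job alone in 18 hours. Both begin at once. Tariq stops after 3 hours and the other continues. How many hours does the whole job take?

36/5 hours

In the first 3 hours the combined rate is 23/90, so 23/30 of the job is done, leaving 7/30.
After Tariq leaves the rate is 1/18 per hour; the remaining 7/30 takes 21/5 hours.
Total = 3 + 21/5 = 36/5 hours.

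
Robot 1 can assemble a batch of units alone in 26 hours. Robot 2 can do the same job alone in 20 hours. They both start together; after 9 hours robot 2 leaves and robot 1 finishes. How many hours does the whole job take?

143/10 hours

In the first 9 hours the combined rate is 23/260, so 207/260 of the job is done, leaving 53/260.
After robot 2 leaves the rate is 1/26 per hour; the remaining 53/260 takes 53/10 hours.
Total = 9 + 53/10 = 143/10 hours.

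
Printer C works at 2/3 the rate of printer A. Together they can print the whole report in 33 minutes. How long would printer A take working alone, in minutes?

Let printer A's rate be r; then printer C's rate is (2/3)r, so together (2/3 + 1)r = (5/3)r = 1/33.
Thus r = 1/55 per minute.
Printer A alone: 55 minutes; printer C alone: 165/2 minutes.

55 minutes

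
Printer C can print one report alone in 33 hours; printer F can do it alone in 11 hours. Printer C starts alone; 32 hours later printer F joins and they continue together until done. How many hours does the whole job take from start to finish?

129/4 hours

In 32 hours printer C does 32/33 of the job, leaving 1/33.
Printer C and printer F together work at 4/33 per hour, so finishing takes 1/33 ÷ 4/33 = 1/4 hours.
Total time = 32 + 1/4 = 129/4 hours.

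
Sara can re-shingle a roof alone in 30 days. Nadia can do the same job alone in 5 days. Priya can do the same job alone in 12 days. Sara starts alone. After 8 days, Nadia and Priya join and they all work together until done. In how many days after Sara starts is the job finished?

In the first 8 days Sara alone does 8/30 = 4/15 of the job, leaving 11/15.
Once everyone is working, combined rate: 1/30 + 1/5 + 1/12 = (2 + 12 + 5)/60 = 19/60 per day.
Remaining 11/15 at 19/60 per day takes 44/19 days.
Total from the start = 8 + 44/19 = 196/19 days.

196/19 days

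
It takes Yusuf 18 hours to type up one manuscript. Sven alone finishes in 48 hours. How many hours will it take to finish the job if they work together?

144/11 hours

Combined rate: 1/18 + 1/48 = (8 + 3)/144 = 11/144 per hour.
Time = 1 ÷ (11/144) = 144/11 hours.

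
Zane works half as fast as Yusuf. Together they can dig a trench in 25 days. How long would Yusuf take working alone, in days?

Let Yusuf's rate be r; then Zane's rate is (1/2)r, so together (1/2 + 1)r = (3/2)r = 1/25.
Thus r = 2/75 per day.
Yusuf alone: 75/2 days; Zane alone: 75 days.

75/2 days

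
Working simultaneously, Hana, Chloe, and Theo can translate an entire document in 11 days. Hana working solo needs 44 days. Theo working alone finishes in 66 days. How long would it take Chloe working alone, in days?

132/7 days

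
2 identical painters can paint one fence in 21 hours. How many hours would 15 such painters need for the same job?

14/5 hours

Total work is 2·21 = 42 painter-hours.
With 15 painters: 42/15 = 14/5 hours.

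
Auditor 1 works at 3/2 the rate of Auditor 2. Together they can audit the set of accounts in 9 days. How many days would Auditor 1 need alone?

Let Auditor 2's rate be r; then Auditor 1's rate is (3/2)r, so together (3/2 + 1)r = (5/2)r = 1/9.
Thus r = 2/45 per day.
Auditor 2 alone: 45/2 days; Auditor 1 alone: 15 days.

15 days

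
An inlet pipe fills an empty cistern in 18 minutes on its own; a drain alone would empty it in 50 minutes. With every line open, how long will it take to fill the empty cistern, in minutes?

Net rate = 1/18 − 1/50 = (25 − 9)/450 = 16/450 = 8/225 per minute.
Filling time = 1 ÷ (8/225) = 225/8 minutes.

225/8 minutes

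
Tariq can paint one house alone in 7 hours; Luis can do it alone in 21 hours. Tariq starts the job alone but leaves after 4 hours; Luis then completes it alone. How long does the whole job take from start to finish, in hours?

13 hours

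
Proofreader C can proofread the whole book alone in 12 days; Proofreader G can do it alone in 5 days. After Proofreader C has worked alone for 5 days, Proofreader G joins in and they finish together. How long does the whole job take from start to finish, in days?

In 5 days Proofreader C does 5/12 of the job, leaving 7/12.
Proofreader C and Proofreader G together work at 17/60 per day, so finishing takes 7/12 ÷ 17/60 = 35/17 days.
Total time = 5 + 35/17 = 120/17 days.

120/17 days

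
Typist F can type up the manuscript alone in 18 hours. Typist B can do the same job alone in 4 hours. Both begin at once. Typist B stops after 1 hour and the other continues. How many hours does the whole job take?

27/2 hours

In the first 1 hour the combined rate is 11/36, so 11/36 of the job is done, leaving 25/36.
After typist B leaves the rate is 1/18 per hour; the remaining 25/36 takes 25/2 hours.
Total = 1 + 25/2 = 27/2 hours.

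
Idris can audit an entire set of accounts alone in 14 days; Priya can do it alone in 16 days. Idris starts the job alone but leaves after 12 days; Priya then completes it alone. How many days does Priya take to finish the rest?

16/7 days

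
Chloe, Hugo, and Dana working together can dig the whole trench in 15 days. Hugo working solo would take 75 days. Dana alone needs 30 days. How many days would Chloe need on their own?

50 days

Combined rate is 1/15 per day.
Known contribution: 1/75 + 1/30 = (2 + 5)/150 = 7/150 per day.
So Chloe's rate is 1/15 − 7/150 = 1/50, meaning 50 days alone.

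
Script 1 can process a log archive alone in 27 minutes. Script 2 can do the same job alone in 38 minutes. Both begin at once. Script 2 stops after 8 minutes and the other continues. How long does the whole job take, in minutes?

405/19 minutes

In the first 8 minutes the combined rate is 65/1026, so 260/513 of the job is done, leaving 253/513.
After script 2 leaves the rate is 1/27 per minute; the remaining 253/513 takes 253/19 minutes.
Total = 8 + 253/19 = 405/19 minutes.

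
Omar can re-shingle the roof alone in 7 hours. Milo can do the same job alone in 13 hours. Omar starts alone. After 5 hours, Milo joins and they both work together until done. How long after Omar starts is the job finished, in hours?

63/10 hours

In the first 5 hours Omar alone does 5/7 of the job, leaving 2/7.
Once everyone is working, combined rate: 1/7 + 1/13 = (13 + 7)/91 = 20/91 per hour.
Remaining 2/7 at 20/91 per hour takes 13/10 hours.
Total from the start = 5 + 13/10 = 63/10 hours.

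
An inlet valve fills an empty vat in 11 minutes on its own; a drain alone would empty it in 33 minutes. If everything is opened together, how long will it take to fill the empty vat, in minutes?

Net rate = 1/11 − 1/33 = (3 − 1)/33 = 2/33 per minute.
Filling time = 1 ÷ (2/33) = 33/2 minutes.

33/2 minutes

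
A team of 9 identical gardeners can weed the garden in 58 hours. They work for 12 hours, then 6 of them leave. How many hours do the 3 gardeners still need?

One gardener does 1/522 of the job per hour.
After 12 hours with 9 gardeners, 6/29 is done (23/29 left).
With 3 gardeners the rate is 3/522 = 1/174, so the rest takes 23/29 ÷ 1/174 = 138 hours.

138 hours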